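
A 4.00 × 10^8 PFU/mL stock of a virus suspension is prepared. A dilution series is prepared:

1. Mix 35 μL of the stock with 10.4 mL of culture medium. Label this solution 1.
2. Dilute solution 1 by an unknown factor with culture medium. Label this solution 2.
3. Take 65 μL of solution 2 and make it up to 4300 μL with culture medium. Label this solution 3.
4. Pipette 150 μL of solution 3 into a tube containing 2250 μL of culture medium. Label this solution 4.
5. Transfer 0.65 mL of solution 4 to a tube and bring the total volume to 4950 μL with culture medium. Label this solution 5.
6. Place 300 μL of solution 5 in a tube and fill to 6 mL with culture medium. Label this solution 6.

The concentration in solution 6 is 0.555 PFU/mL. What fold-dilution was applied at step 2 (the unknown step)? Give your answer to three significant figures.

15.0-fold

Step 1: 35 μL + 10.4 mL = 10435 μL total → factor 10435/35 = 298.14
Step 2: unknown factor x
Step 3: 65 μL brought to 4300 μL → factor 4300/65 = 66.154
Step 4: 150 μL + 2250 μL = 2400 μL total → factor 2400/150 = 16
Step 5: 0.65 mL brought to 4950 μL → factor 4.95/0.65 = 7.6154
Step 6: 300 μL brought to 6 mL → factor 6000/300 = 20
Product of known-step factors = 4.8064 × 10^7
Overall factor = 4.00 × 10^8 PFU/mL / (0.555 PFU/mL) = 7.2072 × 10^8
x = 7.2072 × 10^8 / 4.8064 × 10^7 = 15.0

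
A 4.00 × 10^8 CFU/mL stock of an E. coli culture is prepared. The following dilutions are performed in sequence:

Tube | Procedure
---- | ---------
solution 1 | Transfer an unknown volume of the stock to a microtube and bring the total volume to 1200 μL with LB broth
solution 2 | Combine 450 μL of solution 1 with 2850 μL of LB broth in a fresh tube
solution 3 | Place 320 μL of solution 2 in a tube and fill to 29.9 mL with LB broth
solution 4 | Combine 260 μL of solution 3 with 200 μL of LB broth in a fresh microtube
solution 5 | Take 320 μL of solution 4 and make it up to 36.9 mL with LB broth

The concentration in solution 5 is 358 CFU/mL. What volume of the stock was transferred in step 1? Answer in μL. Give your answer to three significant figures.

150 μL

Step 1: v brought to 1200 μL → factor = 1200 μL/v
Step 2: 450 μL + 2850 μL = 3300 μL total → factor 3300/450 = 7.3333
Step 3: 320 μL brought to 29.9 mL → factor 29900/320 = 93.438
Step 4: 260 μL + 200 μL = 460 μL total → factor 460/260 = 1.7692
Step 5: 320 μL brought to 36.9 mL → factor 36900/320 = 115.31
Product of known-step factors = 1.3979 × 10^5
Overall factor = 4.00 × 10^8 CFU/mL / (358 CFU/mL) = 1.1173 × 10^6
Step-1 factor = 1.1173 × 10^6 / 1.3979 × 10^5 = 7.9927
v = 1200 μL / 7.9927 = 150 μL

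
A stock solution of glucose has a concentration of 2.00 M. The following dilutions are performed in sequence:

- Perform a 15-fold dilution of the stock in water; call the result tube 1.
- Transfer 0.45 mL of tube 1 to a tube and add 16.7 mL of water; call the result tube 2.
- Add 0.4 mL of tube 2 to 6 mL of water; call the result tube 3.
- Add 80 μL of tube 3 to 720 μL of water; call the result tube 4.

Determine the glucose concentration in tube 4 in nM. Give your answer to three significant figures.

Step 1: 15-fold → factor 15
Step 2: 0.45 mL + 16.7 mL = 17.15 mL total → factor 17.15/0.45 = 38.111
Step 3: 0.4 mL + 6 mL = 6.4 mL total → factor 6.4/0.4 = 16
Step 4: 80 μL + 720 μL = 800 μL total → factor 800/80 = 10
Overall dilution factor = 15 × 38.111 × 16 × 10 = 91467
Final = 2.00 M / 91467 = 2.187 × 10^-5 M = 2.19 × 10^4 nM

2.19 × 10^4 nM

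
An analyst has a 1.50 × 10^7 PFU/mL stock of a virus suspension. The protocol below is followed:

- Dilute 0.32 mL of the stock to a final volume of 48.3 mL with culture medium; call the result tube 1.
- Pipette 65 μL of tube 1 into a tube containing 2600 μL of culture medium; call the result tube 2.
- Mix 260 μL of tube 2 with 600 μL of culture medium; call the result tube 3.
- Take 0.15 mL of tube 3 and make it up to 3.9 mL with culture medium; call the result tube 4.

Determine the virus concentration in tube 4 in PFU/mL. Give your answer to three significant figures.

Step 1: 0.32 mL brought to 48.3 mL → factor 48.3/0.32 = 150.94
Step 2: 65 μL + 2600 μL = 2665 μL total → factor 2665/65 = 41
Step 3: 260 μL + 600 μL = 860 μL total → factor 860/260 = 3.3077
Step 4: 0.15 mL brought to 3.9 mL → factor 3.9/0.15 = 26
Overall dilution factor = 150.94 × 41 × 3.3077 × 26 = 5.3221 × 10^5
Final = 1.50 × 10^7 PFU/mL / 5.3221 × 10^5 = 28.2 PFU/mL

28.2 PFU/mL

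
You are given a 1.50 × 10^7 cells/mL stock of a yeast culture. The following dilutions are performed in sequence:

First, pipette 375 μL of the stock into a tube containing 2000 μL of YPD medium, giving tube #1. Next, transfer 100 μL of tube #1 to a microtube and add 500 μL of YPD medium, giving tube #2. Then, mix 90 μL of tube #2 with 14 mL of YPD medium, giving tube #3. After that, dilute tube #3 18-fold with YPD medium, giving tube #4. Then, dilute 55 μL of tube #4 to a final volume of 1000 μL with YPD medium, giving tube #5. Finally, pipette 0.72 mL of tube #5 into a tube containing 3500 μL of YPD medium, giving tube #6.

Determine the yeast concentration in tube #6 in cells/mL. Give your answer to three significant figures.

1.31 cells/mL

Step 1: 375 μL + 2000 μL = 2375 μL total → factor 2375/375 = 6.3333
Step 2: 100 μL + 500 μL = 600 μL total → factor 600/100 = 6
Step 3: 90 μL + 14 mL = 14090 μL total → factor 14090/90 = 156.56
Step 4: 18-fold → factor 18
Step 5: 55 μL brought to 1000 μL → factor 1000/55 = 18.182
Step 6: 0.72 mL + 3500 μL = 4.22 mL total → factor 4.22/0.72 = 5.8611
Overall dilution factor = 6.3333 × 6 × 156.56 × 18 × 18.182 × 5.8611 = 1.1411 × 10^7
Final = 1.50 × 10^7 cells/mL / 1.1411 × 10^7 = 1.31 cells/mL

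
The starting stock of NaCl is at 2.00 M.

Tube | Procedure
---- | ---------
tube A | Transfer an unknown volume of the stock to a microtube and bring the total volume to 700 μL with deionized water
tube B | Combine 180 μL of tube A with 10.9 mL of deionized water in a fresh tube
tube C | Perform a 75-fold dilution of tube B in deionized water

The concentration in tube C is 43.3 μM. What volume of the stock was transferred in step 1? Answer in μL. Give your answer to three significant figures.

Step 1: v brought to 700 μL → factor = 700 μL/v
Step 2: 180 μL + 10.9 mL = 11080 μL total → factor 11080/180 = 61.556
Step 3: 75-fold → factor 75
Product of known-step factors = 4616.7
Overall factor = 2.00 M / (43.3 μM) = 46189
Step-1 factor = 46189 / 4616.7 = 10.005
v = 700 μL / 10.005 = 70.0 μL

70.0 μL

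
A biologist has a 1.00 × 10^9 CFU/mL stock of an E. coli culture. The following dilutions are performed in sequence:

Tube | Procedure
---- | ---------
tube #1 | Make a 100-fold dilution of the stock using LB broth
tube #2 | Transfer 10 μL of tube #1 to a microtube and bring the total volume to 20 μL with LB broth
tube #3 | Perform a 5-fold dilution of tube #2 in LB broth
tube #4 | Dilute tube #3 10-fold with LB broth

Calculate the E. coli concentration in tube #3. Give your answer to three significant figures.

1.00 × 10^6 CFU/mL

Step 1: 100-fold → factor 100
Step 2: 10 μL brought to 20 μL → factor 20/10 = 2
Step 3: 5-fold → factor 5
Dilution factor through tube #3 = 100 × 2 × 5 = 1000
[tube #3] = 1.00 × 10^9 CFU/mL / 1000 = 1.00 × 10^6 CFU/mL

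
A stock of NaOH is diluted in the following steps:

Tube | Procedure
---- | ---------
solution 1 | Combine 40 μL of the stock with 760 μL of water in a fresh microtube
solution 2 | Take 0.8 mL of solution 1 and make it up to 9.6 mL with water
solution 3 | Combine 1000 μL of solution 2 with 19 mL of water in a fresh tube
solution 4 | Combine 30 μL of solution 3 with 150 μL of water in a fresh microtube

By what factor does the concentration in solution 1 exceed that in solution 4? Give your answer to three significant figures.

1.44 × 10^3

Step 1: 40 μL + 760 μL = 800 μL total → factor 800/40 = 20
Step 2: 0.8 mL brought to 9.6 mL → factor 9.6/0.8 = 12
Step 3: 1000 μL + 19 mL = 20000 μL total → factor 20000/1000 = 20
Step 4: 30 μL + 150 μL = 180 μL total → factor 180/30 = 6
Dilution factor to solution 1 = 20; to solution 4 = 28800
[solution 1]/[solution 4] = (factor to solution 4)/(factor to solution 1) = 28800/20 = 1.44 × 10^3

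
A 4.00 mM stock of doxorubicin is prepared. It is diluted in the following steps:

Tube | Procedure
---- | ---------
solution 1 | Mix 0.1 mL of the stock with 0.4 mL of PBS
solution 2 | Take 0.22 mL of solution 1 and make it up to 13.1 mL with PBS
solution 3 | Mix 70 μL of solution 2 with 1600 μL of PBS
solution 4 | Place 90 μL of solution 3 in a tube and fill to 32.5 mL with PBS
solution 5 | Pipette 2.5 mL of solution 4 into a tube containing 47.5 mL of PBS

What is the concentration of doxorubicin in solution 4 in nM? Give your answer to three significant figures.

Step 1: 0.1 mL + 0.4 mL = 0.5 mL total → factor 0.5/0.1 = 5
Step 2: 0.22 mL brought to 13.1 mL → factor 13.1/0.22 = 59.545
Step 3: 70 μL + 1600 μL = 1670 μL total → factor 1670/70 = 23.857
Step 4: 90 μL brought to 32.5 mL → factor 32500/90 = 361.11
Dilution factor through solution 4 = 5 × 59.545 × 23.857 × 361.11 = 2.5649 × 10^6
[solution 4] = 4.00 mM / 2.5649 × 10^6 = 1.559 × 10^-6 mM = 1.56 nM

1.56 nM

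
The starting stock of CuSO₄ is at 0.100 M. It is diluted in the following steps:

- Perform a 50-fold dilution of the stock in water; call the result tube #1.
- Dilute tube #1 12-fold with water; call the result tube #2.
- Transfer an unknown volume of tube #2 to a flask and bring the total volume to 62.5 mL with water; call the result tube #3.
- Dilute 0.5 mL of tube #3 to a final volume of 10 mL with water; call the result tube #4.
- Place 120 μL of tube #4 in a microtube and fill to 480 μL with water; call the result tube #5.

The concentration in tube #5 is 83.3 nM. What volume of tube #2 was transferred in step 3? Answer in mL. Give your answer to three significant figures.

Step 1: 50-fold → factor 50
Step 2: 12-fold → factor 12
Step 3: v brought to 62.5 mL → factor = 62.5 mL/v
Step 4: 0.5 mL brought to 10 mL → factor 10/0.5 = 20
Step 5: 120 μL brought to 480 μL → factor 480/120 = 4
Product of known-step factors = 48000
Overall factor = 0.100 M / (83.3 nM) = 1.2005 × 10^6
Step-3 factor = 1.2005 × 10^6 / 48000 = 25.01
v = 62.5 mL / 25.01 = 2.50 mL

2.50 mL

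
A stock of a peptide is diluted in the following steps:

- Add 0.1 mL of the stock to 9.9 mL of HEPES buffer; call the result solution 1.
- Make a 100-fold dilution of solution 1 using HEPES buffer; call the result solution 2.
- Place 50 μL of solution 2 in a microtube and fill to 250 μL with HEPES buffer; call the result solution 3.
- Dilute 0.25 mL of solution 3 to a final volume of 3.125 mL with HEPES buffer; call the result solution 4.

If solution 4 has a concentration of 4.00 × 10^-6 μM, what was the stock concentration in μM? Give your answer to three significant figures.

2.50 μM

Step 1: 0.1 mL + 9.9 mL = 10 mL total → factor 10/0.1 = 100
Step 2: 100-fold → factor 100
Step 3: 50 μL brought to 250 μL → factor 250/50 = 5
Step 4: 0.25 mL brought to 3.125 mL → factor 3.125/0.25 = 12.5
Overall dilution factor = 100 × 100 × 5 × 12.5 = 6.25 × 10^5
Stock = 4.00 × 10^-6 μM × 6.25 × 10^5 = 2.50 μM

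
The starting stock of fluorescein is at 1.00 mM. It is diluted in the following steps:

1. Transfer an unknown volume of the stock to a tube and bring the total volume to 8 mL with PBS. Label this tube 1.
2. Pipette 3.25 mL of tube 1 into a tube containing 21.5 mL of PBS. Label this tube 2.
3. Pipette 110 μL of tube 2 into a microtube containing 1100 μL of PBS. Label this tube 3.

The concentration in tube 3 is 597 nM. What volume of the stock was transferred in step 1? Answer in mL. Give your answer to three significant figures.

Step 1: v brought to 8 mL → factor = 8 mL/v
Step 2: 3.25 mL + 21.5 mL = 24.75 mL total → factor 24.75/3.25 = 7.6154
Step 3: 110 μL + 1100 μL = 1210 μL total → factor 1210/110 = 11
Product of known-step factors = 83.769
Overall factor = 1.00 mM / (597 nM) = 1675
Step-1 factor = 1675 / 83.769 = 19.996
v = 8 mL / 19.996 = 0.400 mL

0.400 mL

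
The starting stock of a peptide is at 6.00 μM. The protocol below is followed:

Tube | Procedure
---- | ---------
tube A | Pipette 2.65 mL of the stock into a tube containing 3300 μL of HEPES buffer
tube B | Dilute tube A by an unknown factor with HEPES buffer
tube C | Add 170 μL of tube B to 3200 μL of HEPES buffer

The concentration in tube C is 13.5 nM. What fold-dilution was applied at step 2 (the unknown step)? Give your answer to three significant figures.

Step 1: 2.65 mL + 3300 μL = 5.95 mL total → factor 5.95/2.65 = 2.2453
Step 2: unknown factor x
Step 3: 170 μL + 3200 μL = 3370 μL total → factor 3370/170 = 19.824
Product of known-step factors = 44.509
Overall factor = 6.00 μM / (13.5 nM) = 444.44
x = 444.44 / 44.509 = 9.99

9.99-fold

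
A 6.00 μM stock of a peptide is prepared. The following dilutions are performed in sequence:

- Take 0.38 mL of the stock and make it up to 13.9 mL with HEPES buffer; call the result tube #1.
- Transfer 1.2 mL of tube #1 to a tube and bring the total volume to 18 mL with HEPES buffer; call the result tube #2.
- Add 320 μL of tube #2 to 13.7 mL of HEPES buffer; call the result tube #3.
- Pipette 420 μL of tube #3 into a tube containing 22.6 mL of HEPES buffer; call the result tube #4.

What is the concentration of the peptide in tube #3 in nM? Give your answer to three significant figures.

Step 1: 0.38 mL brought to 13.9 mL → factor 13.9/0.38 = 36.579
Step 2: 1.2 mL brought to 18 mL → factor 18/1.2 = 15
Step 3: 320 μL + 13.7 mL = 14020 μL total → factor 14020/320 = 43.812
Dilution factor through tube #3 = 36.579 × 15 × 43.812 = 24039
[tube #3] = 6.00 μM / 24039 = 0.0002496 μM = 0.250 nM

0.250 nM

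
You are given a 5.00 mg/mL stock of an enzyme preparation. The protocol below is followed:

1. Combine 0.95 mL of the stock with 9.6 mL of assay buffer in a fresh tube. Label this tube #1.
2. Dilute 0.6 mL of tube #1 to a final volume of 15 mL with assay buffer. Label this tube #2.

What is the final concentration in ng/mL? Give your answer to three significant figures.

Step 1: 0.95 mL + 9.6 mL = 10.55 mL total → factor 10.55/0.95 = 11.105
Step 2: 0.6 mL brought to 15 mL → factor 15/0.6 = 25
Overall dilution factor = 11.105 × 25 = 277.63
Final = 5.00 mg/mL / 277.63 = 0.01801 mg/mL = 1.80 × 10^4 ng/mL

1.80 × 10^4 ng/mL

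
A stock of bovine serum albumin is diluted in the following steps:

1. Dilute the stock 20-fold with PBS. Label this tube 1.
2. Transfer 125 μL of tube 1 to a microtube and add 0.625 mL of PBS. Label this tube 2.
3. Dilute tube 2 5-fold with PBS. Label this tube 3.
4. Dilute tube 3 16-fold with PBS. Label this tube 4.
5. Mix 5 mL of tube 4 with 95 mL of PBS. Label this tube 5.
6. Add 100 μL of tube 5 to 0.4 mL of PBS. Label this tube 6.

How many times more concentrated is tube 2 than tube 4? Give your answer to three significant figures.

80.0

Step 1: 20-fold → factor 20
Step 2: 125 μL + 0.625 mL = 750 μL total → factor 750/125 = 6
Step 3: 5-fold → factor 5
Step 4: 16-fold → factor 16
Dilution factor to tube 2 = 120; to tube 4 = 9600
[tube 2]/[tube 4] = (factor to tube 4)/(factor to tube 2) = 9600/120 = 80.0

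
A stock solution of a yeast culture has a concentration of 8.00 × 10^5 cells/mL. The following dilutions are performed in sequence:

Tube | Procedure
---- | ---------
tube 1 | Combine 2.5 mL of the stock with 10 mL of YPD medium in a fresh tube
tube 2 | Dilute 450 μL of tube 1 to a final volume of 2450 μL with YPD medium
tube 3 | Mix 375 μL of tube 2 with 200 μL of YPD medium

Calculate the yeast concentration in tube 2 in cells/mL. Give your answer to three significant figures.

Step 1: 2.5 mL + 10 mL = 12.5 mL total → factor 12.5/2.5 = 5
Step 2: 450 μL brought to 2450 μL → factor 2450/450 = 5.4444
Dilution factor through tube 2 = 5 × 5.4444 = 27.222
[tube 2] = 8.00 × 10^5 cells/mL / 27.222 = 2.94 × 10^4 cells/mL

2.94 × 10^4 cells/mL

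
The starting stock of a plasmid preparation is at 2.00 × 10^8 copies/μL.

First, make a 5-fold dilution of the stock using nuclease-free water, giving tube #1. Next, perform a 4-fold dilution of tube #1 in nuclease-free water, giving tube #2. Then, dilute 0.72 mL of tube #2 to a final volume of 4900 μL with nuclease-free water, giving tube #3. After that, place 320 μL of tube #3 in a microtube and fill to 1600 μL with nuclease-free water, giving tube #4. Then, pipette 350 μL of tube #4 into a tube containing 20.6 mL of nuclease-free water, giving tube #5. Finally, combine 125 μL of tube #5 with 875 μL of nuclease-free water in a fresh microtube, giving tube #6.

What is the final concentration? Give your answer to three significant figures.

Step 1: 5-fold → factor 5
Step 2: 4-fold → factor 4
Step 3: 0.72 mL brought to 4900 μL → factor 4.9/0.72 = 6.8056
Step 4: 320 μL brought to 1600 μL → factor 1600/320 = 5
Step 5: 350 μL + 20.6 mL = 20950 μL total → factor 20950/350 = 59.857
Step 6: 125 μL + 875 μL = 1000 μL total → factor 1000/125 = 8
Overall dilution factor = 5 × 4 × 6.8056 × 5 × 59.857 × 8 = 3.2589 × 10^5
Final = 2.00 × 10^8 copies/μL / 3.2589 × 10^5 = 614 copies/μL

614 copies/μL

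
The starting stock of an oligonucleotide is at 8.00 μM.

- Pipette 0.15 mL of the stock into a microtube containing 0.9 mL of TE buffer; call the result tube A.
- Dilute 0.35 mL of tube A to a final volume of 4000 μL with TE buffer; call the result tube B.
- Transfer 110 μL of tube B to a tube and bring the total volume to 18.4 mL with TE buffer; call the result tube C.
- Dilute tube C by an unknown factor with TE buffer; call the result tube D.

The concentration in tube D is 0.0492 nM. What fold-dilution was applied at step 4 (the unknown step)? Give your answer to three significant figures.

12.2-fold

Step 1: 0.15 mL + 0.9 mL = 1.05 mL total → factor 1.05/0.15 = 7
Step 2: 0.35 mL brought to 4000 μL → factor 4/0.35 = 11.429
Step 3: 110 μL brought to 18.4 mL → factor 18400/110 = 167.27
Step 4: unknown factor x
Product of known-step factors = 13382
Overall factor = 8.00 μM / (0.0492 nM) = 1.626 × 10^5
x = 1.626 × 10^5 / 13382 = 12.2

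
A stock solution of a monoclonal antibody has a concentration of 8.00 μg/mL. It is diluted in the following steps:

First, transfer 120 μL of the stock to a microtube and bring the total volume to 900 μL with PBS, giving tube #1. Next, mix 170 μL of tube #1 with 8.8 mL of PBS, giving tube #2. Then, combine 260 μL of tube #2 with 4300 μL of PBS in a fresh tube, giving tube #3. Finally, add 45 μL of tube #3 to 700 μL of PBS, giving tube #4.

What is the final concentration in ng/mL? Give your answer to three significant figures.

Step 1: 120 μL brought to 900 μL → factor 900/120 = 7.5
Step 2: 170 μL + 8.8 mL = 8970 μL total → factor 8970/170 = 52.765
Step 3: 260 μL + 4300 μL = 4560 μL total → factor 4560/260 = 17.538
Step 4: 45 μL + 700 μL = 745 μL total → factor 745/45 = 16.556
Overall dilution factor = 7.5 × 52.765 × 17.538 × 16.556 = 1.1491 × 10^5
Final = 8.00 μg/mL / 1.1491 × 10^5 = 6.962 × 10^-5 μg/mL = 0.0696 ng/mL

0.0696 ng/mL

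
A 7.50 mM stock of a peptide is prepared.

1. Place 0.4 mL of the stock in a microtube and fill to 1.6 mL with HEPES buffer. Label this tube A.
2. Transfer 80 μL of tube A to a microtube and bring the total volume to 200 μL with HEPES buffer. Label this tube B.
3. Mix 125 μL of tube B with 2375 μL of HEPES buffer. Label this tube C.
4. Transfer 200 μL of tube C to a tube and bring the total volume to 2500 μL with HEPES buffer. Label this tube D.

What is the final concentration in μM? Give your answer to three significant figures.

3.00 μM

Step 1: 0.4 mL brought to 1.6 mL → factor 1.6/0.4 = 4
Step 2: 80 μL brought to 200 μL → factor 200/80 = 2.5
Step 3: 125 μL + 2375 μL = 2500 μL total → factor 2500/125 = 20
Step 4: 200 μL brought to 2500 μL → factor 2500/200 = 12.5
Overall dilution factor = 4 × 2.5 × 20 × 12.5 = 2500
Final = 7.50 mM / 2500 = 0.003000 mM = 3.00 μM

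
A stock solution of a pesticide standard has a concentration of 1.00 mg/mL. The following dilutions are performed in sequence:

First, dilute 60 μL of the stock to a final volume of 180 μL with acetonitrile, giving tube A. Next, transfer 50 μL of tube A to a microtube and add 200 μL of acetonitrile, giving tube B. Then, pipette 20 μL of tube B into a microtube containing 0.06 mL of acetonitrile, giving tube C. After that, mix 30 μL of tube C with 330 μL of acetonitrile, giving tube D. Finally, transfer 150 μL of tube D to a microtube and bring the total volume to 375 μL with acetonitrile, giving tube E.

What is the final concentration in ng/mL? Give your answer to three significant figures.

Step 1: 60 μL brought to 180 μL → factor 180/60 = 3
Step 2: 50 μL + 200 μL = 250 μL total → factor 250/50 = 5
Step 3: 20 μL + 0.06 mL = 80 μL total → factor 80/20 = 4
Step 4: 30 μL + 330 μL = 360 μL total → factor 360/30 = 12
Step 5: 150 μL brought to 375 μL → factor 375/150 = 2.5
Overall dilution factor = 3 × 5 × 4 × 12 × 2.5 = 1800
Final = 1.00 mg/mL / 1800 = 0.0005556 mg/mL = 556 ng/mL

556 ng/mL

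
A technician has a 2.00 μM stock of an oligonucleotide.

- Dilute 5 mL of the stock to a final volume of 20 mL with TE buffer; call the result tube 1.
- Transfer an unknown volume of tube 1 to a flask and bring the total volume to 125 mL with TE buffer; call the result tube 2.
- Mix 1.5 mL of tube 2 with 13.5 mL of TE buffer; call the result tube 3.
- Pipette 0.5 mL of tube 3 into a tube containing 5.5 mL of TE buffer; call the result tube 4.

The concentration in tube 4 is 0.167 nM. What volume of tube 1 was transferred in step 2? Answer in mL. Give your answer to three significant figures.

5.01 mL

Step 1: 5 mL brought to 20 mL → factor 20/5 = 4
Step 2: v brought to 125 mL → factor = 125 mL/v
Step 3: 1.5 mL + 13.5 mL = 15 mL total → factor 15/1.5 = 10
Step 4: 0.5 mL + 5.5 mL = 6 mL total → factor 6/0.5 = 12
Product of known-step factors = 480
Overall factor = 2.00 μM / (0.167 nM) = 11976
Step-2 factor = 11976 / 480 = 24.95
v = 125 mL / 24.95 = 5.01 mL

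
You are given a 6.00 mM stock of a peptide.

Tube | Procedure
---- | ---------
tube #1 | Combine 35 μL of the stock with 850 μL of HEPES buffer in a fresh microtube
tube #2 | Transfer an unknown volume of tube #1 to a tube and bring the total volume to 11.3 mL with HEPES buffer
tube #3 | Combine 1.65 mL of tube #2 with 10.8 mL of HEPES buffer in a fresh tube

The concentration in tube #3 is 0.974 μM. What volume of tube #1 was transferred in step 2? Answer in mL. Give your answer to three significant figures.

0.350 mL

Step 1: 35 μL + 850 μL = 885 μL total → factor 885/35 = 25.286
Step 2: v brought to 11.3 mL → factor = 11.3 mL/v
Step 3: 1.65 mL + 10.8 mL = 12.45 mL total → factor 12.45/1.65 = 7.5455
Product of known-step factors = 190.79
Overall factor = 6.00 mM / (0.974 μM) = 6160.2
Step-2 factor = 6160.2 / 190.79 = 32.287
v = 11.3 mL / 32.287 = 0.350 mL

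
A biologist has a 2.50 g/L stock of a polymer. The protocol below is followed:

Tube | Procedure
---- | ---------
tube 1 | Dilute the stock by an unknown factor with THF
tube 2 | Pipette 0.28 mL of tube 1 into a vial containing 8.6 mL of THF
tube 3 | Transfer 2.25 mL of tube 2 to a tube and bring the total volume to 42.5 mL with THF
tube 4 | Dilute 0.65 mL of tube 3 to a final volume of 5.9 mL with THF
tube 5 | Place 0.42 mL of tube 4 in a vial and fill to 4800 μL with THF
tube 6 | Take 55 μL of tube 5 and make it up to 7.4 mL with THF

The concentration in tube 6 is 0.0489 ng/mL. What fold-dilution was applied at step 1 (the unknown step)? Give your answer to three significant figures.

Step 1: unknown factor x
Step 2: 0.28 mL + 8.6 mL = 8.88 mL total → factor 8.88/0.28 = 31.714
Step 3: 2.25 mL brought to 42.5 mL → factor 42.5/2.25 = 18.889
Step 4: 0.65 mL brought to 5.9 mL → factor 5.9/0.65 = 9.0769
Step 5: 0.42 mL brought to 4800 μL → factor 4.8/0.42 = 11.429
Step 6: 55 μL brought to 7.4 mL → factor 7400/55 = 134.55
Product of known-step factors = 8.3611 × 10^6
Overall factor = 2.50 g/L / (0.0489 ng/mL) = 5.1125 × 10^7
x = 5.1125 × 10^7 / 8.3611 × 10^6 = 6.11

6.11-fold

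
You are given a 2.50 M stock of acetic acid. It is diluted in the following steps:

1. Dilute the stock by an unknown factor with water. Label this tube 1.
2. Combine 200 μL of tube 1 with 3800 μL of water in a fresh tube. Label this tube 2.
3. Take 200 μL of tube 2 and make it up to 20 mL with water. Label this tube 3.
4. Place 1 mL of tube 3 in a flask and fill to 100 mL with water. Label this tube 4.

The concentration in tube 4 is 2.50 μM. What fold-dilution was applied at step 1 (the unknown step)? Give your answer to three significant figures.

5.00-fold

Step 1: unknown factor x
Step 2: 200 μL + 3800 μL = 4000 μL total → factor 4000/200 = 20
Step 3: 200 μL brought to 20 mL → factor 20000/200 = 100
Step 4: 1 mL brought to 100 mL → factor 100/1 = 100
Product of known-step factors = 2 × 10^5
Overall factor = 2.50 M / (2.50 μM) = 1 × 10^6
x = 1 × 10^6 / 2 × 10^5 = 5.00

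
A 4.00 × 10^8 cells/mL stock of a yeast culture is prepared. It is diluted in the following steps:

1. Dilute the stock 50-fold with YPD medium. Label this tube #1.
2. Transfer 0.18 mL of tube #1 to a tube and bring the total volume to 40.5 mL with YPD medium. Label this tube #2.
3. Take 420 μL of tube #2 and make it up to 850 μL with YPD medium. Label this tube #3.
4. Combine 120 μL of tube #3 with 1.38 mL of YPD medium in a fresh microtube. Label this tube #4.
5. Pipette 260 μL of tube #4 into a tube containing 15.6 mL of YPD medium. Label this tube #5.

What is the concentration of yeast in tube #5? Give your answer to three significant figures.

23.0 cells/mL

Step 1: 50-fold → factor 50
Step 2: 0.18 mL brought to 40.5 mL → factor 40.5/0.18 = 225
Step 3: 420 μL brought to 850 μL → factor 850/420 = 2.0238
Step 4: 120 μL + 1.38 mL = 1500 μL total → factor 1500/120 = 12.5
Step 5: 260 μL + 15.6 mL = 15860 μL total → factor 15860/260 = 61
Overall dilution factor = 50 × 225 × 2.0238 × 12.5 × 61 = 1.736 × 10^7
Final = 4.00 × 10^8 cells/mL / 1.736 × 10^7 = 23.0 cells/mL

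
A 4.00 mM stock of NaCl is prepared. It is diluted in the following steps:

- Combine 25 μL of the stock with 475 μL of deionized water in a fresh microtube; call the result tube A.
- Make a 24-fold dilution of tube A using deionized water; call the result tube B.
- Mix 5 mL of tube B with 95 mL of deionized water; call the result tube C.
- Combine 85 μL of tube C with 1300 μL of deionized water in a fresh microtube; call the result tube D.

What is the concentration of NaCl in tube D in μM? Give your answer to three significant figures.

0.0256 μM

Step 1: 25 μL + 475 μL = 500 μL total → factor 500/25 = 20
Step 2: 24-fold → factor 24
Step 3: 5 mL + 95 mL = 100 mL total → factor 100/5 = 20
Step 4: 85 μL + 1300 μL = 1385 μL total → factor 1385/85 = 16.294
Overall dilution factor = 20 × 24 × 20 × 16.294 = 1.5642 × 10^5
Final = 4.00 mM / 1.5642 × 10^5 = 2.557 × 10^-5 mM = 0.0256 μM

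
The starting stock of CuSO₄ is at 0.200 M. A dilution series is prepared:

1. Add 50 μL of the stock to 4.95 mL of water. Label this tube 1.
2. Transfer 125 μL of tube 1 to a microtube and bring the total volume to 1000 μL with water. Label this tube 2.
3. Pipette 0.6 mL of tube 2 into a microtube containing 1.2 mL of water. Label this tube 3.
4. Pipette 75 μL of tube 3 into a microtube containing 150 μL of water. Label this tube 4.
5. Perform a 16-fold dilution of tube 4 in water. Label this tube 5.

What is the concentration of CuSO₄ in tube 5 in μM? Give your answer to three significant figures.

1.74 μM

Step 1: 50 μL + 4.95 mL = 5000 μL total → factor 5000/50 = 100
Step 2: 125 μL brought to 1000 μL → factor 1000/125 = 8
Step 3: 0.6 mL + 1.2 mL = 1.8 mL total → factor 1.8/0.6 = 3
Step 4: 75 μL + 150 μL = 225 μL total → factor 225/75 = 3
Step 5: 16-fold → factor 16
Overall dilution factor = 100 × 8 × 3 × 3 × 16 = 1.152 × 10^5
Final = 0.200 M / 1.152 × 10^5 = 1.736 × 10^-6 M = 1.74 μM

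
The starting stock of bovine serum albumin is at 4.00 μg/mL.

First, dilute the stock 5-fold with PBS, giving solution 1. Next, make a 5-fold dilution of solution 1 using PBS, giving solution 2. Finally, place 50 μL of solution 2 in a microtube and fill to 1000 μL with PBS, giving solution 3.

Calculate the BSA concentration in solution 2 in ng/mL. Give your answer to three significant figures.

Step 1: 5-fold → factor 5
Step 2: 5-fold → factor 5
Dilution factor through solution 2 = 5 × 5 = 25
[solution 2] = 4.00 μg/mL / 25 = 0.1600 μg/mL = 160 ng/mL

160 ng/mL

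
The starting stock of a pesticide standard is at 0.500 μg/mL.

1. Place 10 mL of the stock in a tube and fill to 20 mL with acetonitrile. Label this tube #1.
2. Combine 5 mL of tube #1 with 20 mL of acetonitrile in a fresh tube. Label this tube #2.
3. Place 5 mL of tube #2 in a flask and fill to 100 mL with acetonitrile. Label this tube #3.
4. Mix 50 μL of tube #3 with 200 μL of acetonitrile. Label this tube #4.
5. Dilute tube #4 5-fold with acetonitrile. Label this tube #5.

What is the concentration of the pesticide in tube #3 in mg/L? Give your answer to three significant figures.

0.00250 mg/L

Step 1: 10 mL brought to 20 mL → factor 20/10 = 2
Step 2: 5 mL + 20 mL = 25 mL total → factor 25/5 = 5
Step 3: 5 mL brought to 100 mL → factor 100/5 = 20
Dilution factor through tube #3 = 2 × 5 × 20 = 200
[tube #3] = 0.500 μg/mL / 200 = 0.002500 μg/mL = 0.00250 mg/L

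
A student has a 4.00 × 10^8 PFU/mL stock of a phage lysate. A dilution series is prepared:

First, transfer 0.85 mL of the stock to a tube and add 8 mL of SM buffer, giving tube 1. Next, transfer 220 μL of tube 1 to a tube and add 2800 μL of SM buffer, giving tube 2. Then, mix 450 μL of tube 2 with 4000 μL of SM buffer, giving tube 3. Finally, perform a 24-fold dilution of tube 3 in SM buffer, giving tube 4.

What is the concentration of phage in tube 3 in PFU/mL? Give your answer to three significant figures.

2.83 × 10^5 PFU/mL

Step 1: 0.85 mL + 8 mL = 8.85 mL total → factor 8.85/0.85 = 10.412
Step 2: 220 μL + 2800 μL = 3020 μL total → factor 3020/220 = 13.727
Step 3: 450 μL + 4000 μL = 4450 μL total → factor 4450/450 = 9.8889
Dilution factor through tube 3 = 10.412 × 13.727 × 9.8889 = 1413.4
[tube 3] = 4.00 × 10^8 PFU/mL / 1413.4 = 2.83 × 10^5 PFU/mL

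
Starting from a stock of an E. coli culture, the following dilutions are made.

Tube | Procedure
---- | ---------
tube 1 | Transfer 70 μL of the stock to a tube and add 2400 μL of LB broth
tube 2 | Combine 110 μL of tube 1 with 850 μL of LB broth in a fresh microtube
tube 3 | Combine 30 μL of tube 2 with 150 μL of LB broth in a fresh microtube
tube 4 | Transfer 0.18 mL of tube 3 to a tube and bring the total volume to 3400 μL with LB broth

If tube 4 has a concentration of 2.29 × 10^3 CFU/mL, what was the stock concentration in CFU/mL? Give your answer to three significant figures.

7.99 × 10^7 CFU/mL

Step 1: 70 μL + 2400 μL = 2470 μL total → factor 2470/70 = 35.286
Step 2: 110 μL + 850 μL = 960 μL total → factor 960/110 = 8.7273
Step 3: 30 μL + 150 μL = 180 μL total → factor 180/30 = 6
Step 4: 0.18 mL brought to 3400 μL → factor 3.4/0.18 = 18.889
Overall dilution factor = 35.286 × 8.7273 × 6 × 18.889 = 34901
Stock = 2.29 × 10^3 CFU/mL × 34901 = 7.99 × 10^7 CFU/mL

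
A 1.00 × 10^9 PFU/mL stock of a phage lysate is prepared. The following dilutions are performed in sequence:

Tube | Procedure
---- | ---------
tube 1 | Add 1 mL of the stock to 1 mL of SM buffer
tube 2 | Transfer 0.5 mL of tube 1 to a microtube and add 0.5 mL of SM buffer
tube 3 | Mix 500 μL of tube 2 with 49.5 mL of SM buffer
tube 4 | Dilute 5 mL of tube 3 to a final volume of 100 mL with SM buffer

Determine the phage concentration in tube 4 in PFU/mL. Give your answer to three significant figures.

1.25 × 10^5 PFU/mL

Step 1: 1 mL + 1 mL = 2 mL total → factor 2/1 = 2
Step 2: 0.5 mL + 0.5 mL = 1 mL total → factor 1/0.5 = 2
Step 3: 500 μL + 49.5 mL = 50000 μL total → factor 50000/500 = 100
Step 4: 5 mL brought to 100 mL → factor 100/5 = 20
Overall dilution factor = 2 × 2 × 100 × 20 = 8000
Final = 1.00 × 10^9 PFU/mL / 8000 = 1.25 × 10^5 PFU/mL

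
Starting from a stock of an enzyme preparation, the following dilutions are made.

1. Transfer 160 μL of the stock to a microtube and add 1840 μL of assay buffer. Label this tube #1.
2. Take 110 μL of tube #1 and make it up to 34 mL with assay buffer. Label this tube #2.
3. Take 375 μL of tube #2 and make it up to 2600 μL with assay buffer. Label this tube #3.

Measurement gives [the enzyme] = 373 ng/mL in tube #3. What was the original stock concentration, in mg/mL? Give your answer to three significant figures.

Step 1: 160 μL + 1840 μL = 2000 μL total → factor 2000/160 = 12.5
Step 2: 110 μL brought to 34 mL → factor 34000/110 = 309.09
Step 3: 375 μL brought to 2600 μL → factor 2600/375 = 6.9333
Overall dilution factor = 12.5 × 309.09 × 6.9333 = 26788
Stock = 373 ng/mL × 26788 = 9.992 × 10^6 ng/mL = 9.99 mg/mL

9.99 mg/mL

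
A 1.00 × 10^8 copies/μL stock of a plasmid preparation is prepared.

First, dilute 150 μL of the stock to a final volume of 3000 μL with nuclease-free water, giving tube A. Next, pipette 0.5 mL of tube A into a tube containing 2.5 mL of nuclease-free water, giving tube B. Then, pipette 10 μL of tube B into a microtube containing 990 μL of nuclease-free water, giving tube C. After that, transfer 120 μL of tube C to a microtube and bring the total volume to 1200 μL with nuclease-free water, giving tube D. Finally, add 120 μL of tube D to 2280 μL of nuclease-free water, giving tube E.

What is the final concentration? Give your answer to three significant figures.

Step 1: 150 μL brought to 3000 μL → factor 3000/150 = 20
Step 2: 0.5 mL + 2.5 mL = 3 mL total → factor 3/0.5 = 6
Step 3: 10 μL + 990 μL = 1000 μL total → factor 1000/10 = 100
Step 4: 120 μL brought to 1200 μL → factor 1200/120 = 10
Step 5: 120 μL + 2280 μL = 2400 μL total → factor 2400/120 = 20
Overall dilution factor = 20 × 6 × 100 × 10 × 20 = 2.4 × 10^6
Final = 1.00 × 10^8 copies/μL / 2.4 × 10^6 = 41.7 copies/μL

41.7 copies/μL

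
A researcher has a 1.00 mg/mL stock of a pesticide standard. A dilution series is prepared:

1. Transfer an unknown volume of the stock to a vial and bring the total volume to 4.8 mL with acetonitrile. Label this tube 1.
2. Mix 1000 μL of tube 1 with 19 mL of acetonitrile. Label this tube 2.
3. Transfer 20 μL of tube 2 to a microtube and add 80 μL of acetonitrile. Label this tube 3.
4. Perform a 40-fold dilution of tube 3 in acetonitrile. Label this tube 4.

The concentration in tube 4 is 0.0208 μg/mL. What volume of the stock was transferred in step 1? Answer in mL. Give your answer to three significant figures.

Step 1: v brought to 4.8 mL → factor = 4.8 mL/v
Step 2: 1000 μL + 19 mL = 20000 μL total → factor 20000/1000 = 20
Step 3: 20 μL + 80 μL = 100 μL total → factor 100/20 = 5
Step 4: 40-fold → factor 40
Product of known-step factors = 4000
Overall factor = 1.00 mg/mL / (0.0208 μg/mL) = 48077
Step-1 factor = 48077 / 4000 = 12.019
v = 4.8 mL / 12.019 = 0.399 mL

0.399 mL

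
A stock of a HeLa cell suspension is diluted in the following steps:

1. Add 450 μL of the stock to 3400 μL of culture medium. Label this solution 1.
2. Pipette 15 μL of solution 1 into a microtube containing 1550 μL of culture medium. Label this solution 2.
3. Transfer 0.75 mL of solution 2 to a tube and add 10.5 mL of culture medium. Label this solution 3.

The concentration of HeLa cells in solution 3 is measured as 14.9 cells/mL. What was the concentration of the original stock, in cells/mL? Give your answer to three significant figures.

2.00 × 10^5 cells/mL

Step 1: 450 μL + 3400 μL = 3850 μL total → factor 3850/450 = 8.5556
Step 2: 15 μL + 1550 μL = 1565 μL total → factor 1565/15 = 104.33
Step 3: 0.75 mL + 10.5 mL = 11.25 mL total → factor 11.25/0.75 = 15
Overall dilution factor = 8.5556 × 104.33 × 15 = 13389
Stock = 14.9 cells/mL × 13389 = 2.00 × 10^5 cells/mL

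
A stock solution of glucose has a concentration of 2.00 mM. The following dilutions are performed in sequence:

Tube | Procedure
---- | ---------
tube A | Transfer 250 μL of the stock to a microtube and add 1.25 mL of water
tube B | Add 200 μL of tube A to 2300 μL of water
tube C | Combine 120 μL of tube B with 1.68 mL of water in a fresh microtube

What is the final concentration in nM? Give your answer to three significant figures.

Step 1: 250 μL + 1.25 mL = 1500 μL total → factor 1500/250 = 6
Step 2: 200 μL + 2300 μL = 2500 μL total → factor 2500/200 = 12.5
Step 3: 120 μL + 1.68 mL = 1800 μL total → factor 1800/120 = 15
Overall dilution factor = 6 × 12.5 × 15 = 1125
Final = 2.00 mM / 1125 = 0.001778 mM = 1.78 × 10^3 nM

1.78 × 10^3 nM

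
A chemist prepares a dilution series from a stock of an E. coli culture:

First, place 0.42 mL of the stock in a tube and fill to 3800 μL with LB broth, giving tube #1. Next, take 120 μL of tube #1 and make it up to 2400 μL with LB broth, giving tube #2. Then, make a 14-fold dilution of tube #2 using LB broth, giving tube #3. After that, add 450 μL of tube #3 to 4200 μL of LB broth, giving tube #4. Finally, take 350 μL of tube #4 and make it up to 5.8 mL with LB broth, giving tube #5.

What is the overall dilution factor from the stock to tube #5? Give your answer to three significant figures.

4.34 × 10^5

Step 1: 0.42 mL brought to 3800 μL → factor 3.8/0.42 = 9.0476
Step 2: 120 μL brought to 2400 μL → factor 2400/120 = 20
Step 3: 14-fold → factor 14
Step 4: 450 μL + 4200 μL = 4650 μL total → factor 4650/450 = 10.333
Step 5: 350 μL brought to 5.8 mL → factor 5800/350 = 16.571
Overall dilution factor = 9.0476 × 20 × 14 × 10.333 × 16.571 = 4.338 × 10^5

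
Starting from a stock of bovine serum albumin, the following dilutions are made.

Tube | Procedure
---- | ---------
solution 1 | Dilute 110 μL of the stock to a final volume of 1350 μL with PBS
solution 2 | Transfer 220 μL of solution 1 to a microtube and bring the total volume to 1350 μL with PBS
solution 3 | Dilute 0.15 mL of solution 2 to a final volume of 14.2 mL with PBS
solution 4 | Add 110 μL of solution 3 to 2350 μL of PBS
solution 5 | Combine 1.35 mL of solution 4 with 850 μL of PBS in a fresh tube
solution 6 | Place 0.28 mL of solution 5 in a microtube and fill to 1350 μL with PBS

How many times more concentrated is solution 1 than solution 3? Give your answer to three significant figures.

Step 1: 110 μL brought to 1350 μL → factor 1350/110 = 12.273
Step 2: 220 μL brought to 1350 μL → factor 1350/220 = 6.1364
Step 3: 0.15 mL brought to 14.2 mL → factor 14.2/0.15 = 94.667
Dilution factor to solution 1 = 12.273; to solution 3 = 7129.3
[solution 1]/[solution 3] = (factor to solution 3)/(factor to solution 1) = 7129.3/12.273 = 581

581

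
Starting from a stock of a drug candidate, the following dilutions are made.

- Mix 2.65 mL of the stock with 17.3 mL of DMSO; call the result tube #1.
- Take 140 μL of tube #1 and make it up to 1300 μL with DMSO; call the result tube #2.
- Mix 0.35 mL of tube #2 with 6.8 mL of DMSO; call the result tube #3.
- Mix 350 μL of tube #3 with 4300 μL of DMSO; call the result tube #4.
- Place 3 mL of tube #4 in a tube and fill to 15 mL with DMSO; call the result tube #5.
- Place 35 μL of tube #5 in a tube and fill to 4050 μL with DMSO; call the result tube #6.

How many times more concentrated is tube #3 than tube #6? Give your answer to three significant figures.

Step 1: 2.65 mL + 17.3 mL = 19.95 mL total → factor 19.95/2.65 = 7.5283
Step 2: 140 μL brought to 1300 μL → factor 1300/140 = 9.2857
Step 3: 0.35 mL + 6.8 mL = 7.15 mL total → factor 7.15/0.35 = 20.429
Step 4: 350 μL + 4300 μL = 4650 μL total → factor 4650/350 = 13.286
Step 5: 3 mL brought to 15 mL → factor 15/3 = 5
Step 6: 35 μL brought to 4050 μL → factor 4050/35 = 115.71
Dilution factor to tube #3 = 1428.1; to tube #6 = 1.0977 × 10^7
[tube #3]/[tube #6] = (factor to tube #6)/(factor to tube #3) = 1.0977 × 10^7/1428.1 = 7.69 × 10^3

7.69 × 10^3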